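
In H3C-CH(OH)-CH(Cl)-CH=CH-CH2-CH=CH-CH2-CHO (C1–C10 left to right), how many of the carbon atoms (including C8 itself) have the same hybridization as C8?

5

C8 is sp2 (one π bond).
C1: sp3
C2: sp3
C3: sp3
C4: sp2 ✓
C5: sp2 ✓
C6: sp3
C7: sp2 ✓
C8: sp2 ✓
C9: sp3
C10: sp2 ✓
5 carbons are sp2.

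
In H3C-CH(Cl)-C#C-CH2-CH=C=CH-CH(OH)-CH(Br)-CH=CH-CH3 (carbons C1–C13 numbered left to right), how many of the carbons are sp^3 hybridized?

6

C1: sp3 ✓
C2: sp3 ✓
C3: sp
C4: sp
C5: sp3 ✓
C6: sp2
C7: sp
C8: sp2
C9: sp3 ✓
C10: sp3 ✓
C11: sp2
C12: sp2
C13: sp3 ✓
C1, C2, C5, C9, C10, C13 → 6 sp3 carbons.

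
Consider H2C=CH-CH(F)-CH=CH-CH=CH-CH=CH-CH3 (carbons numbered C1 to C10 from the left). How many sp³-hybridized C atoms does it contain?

2

C1: sp2
C2: sp2
C3: sp3 ✓
C4: sp2
C5: sp2
C6: sp2
C7: sp2
C8: sp2
C9: sp2
C10: sp3 ✓
C3, C10 → 2 sp3 carbons.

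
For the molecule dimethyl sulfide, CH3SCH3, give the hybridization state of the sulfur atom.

sp3

The sulfur atom is sp3: 2 σ bonds and 2 lone pairs, 4 electron-density regions.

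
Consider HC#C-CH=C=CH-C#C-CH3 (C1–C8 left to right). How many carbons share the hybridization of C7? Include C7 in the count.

5

C7 is sp (two π bonds).
C1: sp ✓
C2: sp ✓
C3: sp2
C4: sp ✓
C5: sp2
C6: sp ✓
C7: sp ✓
C8: sp3
5 carbons are sp.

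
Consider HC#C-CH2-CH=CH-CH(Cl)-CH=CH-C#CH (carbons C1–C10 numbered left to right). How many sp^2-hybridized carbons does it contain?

C1: sp
C2: sp
C3: sp3
C4: sp2 ✓
C5: sp2 ✓
C6: sp3
C7: sp2 ✓
C8: sp2 ✓
C9: sp
C10: sp
C4, C5, C7, C8 → 4 sp2 carbons.

4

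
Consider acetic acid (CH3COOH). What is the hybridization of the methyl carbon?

sp³

The methyl carbon (4 σ bonds) has steric number 4: sp3.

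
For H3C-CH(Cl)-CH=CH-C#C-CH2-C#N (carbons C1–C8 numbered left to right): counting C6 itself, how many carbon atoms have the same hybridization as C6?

C6 is sp (two π bonds).
C1: sp3
C2: sp3
C3: sp2
C4: sp2
C5: sp ✓
C6: sp ✓
C7: sp3
C8: sp ✓
3 carbons are sp.

3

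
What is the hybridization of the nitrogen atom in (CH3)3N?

sp^3

The nitrogen atom (3 σ bonds and 1 lone pair) has steric number 4: sp3.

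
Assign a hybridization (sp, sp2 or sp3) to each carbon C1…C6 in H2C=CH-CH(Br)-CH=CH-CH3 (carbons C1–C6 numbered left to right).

C1 — 3 σ bonds, plus one π bond. Steric number 3, so sp2.
C2 — 3 σ bonds, plus one π bond. Steric number 3, so sp2.
C3 carries 4 σ bonds, giving a steric number of 4, so it is sp3.
C4: 3 σ bonds, plus one π bond — 3 electron domains, sp2.
C5 has 3 σ bonds, plus one π bond: steric number 3 → sp2.
C6 is sp3: 4 σ bonds, 4 electron-density regions.

C1 sp2, C2 sp2, C3 sp3, C4 sp2, C5 sp2, C6 sp3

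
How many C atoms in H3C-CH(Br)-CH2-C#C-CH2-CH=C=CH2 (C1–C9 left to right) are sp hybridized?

C1: sp3
C2: sp3
C3: sp3
C4: sp ✓
C5: sp ✓
C6: sp3
C7: sp2
C8: sp ✓
C9: sp2
C4, C5, C8 → 3 sp carbons.

3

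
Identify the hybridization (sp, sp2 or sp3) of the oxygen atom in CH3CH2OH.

sp3

The oxygen atom carries 2 σ bonds and 2 lone pairs, giving a steric number of 4, so it is sp3.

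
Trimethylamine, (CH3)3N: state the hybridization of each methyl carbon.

Each methyl carbon is sp3: 4 σ bonds, 4 electron-density regions.

sp^3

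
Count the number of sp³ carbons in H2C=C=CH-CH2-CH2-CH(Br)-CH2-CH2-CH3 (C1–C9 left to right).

C1: sp2
C2: sp
C3: sp2
C4: sp3 ✓
C5: sp3 ✓
C6: sp3 ✓
C7: sp3 ✓
C8: sp3 ✓
C9: sp3 ✓
C4, C5, C6, C7, C8, C9 → 6 sp3 carbons.

6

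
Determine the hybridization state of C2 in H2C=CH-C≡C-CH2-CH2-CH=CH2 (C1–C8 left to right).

C2 carries 3 σ bonds, plus one π bond, giving a steric number of 3, so it is sp2.

sp²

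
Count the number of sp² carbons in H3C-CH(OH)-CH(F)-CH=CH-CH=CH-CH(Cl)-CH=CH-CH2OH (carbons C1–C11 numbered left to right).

C1: sp3
C2: sp3
C3: sp3
C4: sp2 ✓
C5: sp2 ✓
C6: sp2 ✓
C7: sp2 ✓
C8: sp3
C9: sp2 ✓
C10: sp2 ✓
C11: sp3
C4, C5, C6, C7, C9, C10 → 6 sp2 carbons.

6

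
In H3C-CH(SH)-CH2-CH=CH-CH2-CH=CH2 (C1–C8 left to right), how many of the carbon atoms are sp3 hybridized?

C1: sp3 ✓
C2: sp3 ✓
C3: sp3 ✓
C4: sp2
C5: sp2
C6: sp3 ✓
C7: sp2
C8: sp2
C1, C2, C3, C6 → 4 sp3 carbons.

4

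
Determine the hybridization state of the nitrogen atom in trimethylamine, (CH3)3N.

The nitrogen atom carries 3 σ bonds and 1 lone pair, giving a steric number of 4, so it is sp3.

sp3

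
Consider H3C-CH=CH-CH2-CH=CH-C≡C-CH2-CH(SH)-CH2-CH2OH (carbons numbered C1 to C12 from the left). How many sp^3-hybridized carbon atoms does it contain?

6

C1: sp3 ✓
C2: sp2
C3: sp2
C4: sp3 ✓
C5: sp2
C6: sp2
C7: sp
C8: sp
C9: sp3 ✓
C10: sp3 ✓
C11: sp3 ✓
C12: sp3 ✓
C1, C4, C9, C10, C11, C12 → 6 sp3 carbons.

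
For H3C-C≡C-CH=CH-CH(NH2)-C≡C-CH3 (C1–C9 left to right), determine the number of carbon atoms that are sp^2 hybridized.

2

C1: sp3
C2: sp
C3: sp
C4: sp2 ✓
C5: sp2 ✓
C6: sp3
C7: sp
C8: sp
C9: sp3
C4, C5 → 2 sp2 carbons.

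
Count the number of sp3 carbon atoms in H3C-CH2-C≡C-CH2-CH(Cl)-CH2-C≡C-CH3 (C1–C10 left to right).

6

C1: sp3 ✓
C2: sp3 ✓
C3: sp
C4: sp
C5: sp3 ✓
C6: sp3 ✓
C7: sp3 ✓
C8: sp
C9: sp
C10: sp3 ✓
C1, C2, C5, C6, C7, C10 → 6 sp3 carbons.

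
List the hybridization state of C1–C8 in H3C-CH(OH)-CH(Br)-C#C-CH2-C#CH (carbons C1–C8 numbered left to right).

C1 sp3, C2 sp3, C3 sp3, C4 sp, C5 sp, C6 sp3, C7 sp, C8 sp

C1 (4 σ bonds) has steric number 4: sp3.
C2: 4 σ bonds; 4 regions of electron density → sp3.
C3 carries 4 σ bonds, giving a steric number of 4, so it is sp3.
C4 — 2 σ bonds, plus two π bonds. Steric number 2, so sp.
C5 is sp: 2 σ bonds, plus two π bonds, 2 electron-density regions.
C6 has 4 σ bonds: steric number 4 → sp3.
C7 has 2 σ bonds, plus two π bonds: steric number 2 → sp.
C8: 2 σ bonds, plus two π bonds; 2 regions of electron density → sp.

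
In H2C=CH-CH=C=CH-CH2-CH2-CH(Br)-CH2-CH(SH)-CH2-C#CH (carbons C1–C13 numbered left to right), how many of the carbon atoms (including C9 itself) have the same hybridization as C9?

C9 is sp3 (only σ bonds).
C1: sp2
C2: sp2
C3: sp2
C4: sp
C5: sp2
C6: sp3 ✓
C7: sp3 ✓
C8: sp3 ✓
C9: sp3 ✓
C10: sp3 ✓
C11: sp3 ✓
C12: sp
C13: sp
6 carbons are sp3.

6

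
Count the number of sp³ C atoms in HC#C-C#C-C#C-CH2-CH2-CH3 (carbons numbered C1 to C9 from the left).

C1: sp
C2: sp
C3: sp
C4: sp
C5: sp
C6: sp
C7: sp3 ✓
C8: sp3 ✓
C9: sp3 ✓
C7, C8, C9 → 3 sp3 carbons.

3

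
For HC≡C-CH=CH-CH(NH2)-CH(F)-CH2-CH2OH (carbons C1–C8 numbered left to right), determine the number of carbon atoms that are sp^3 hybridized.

4

C1: sp
C2: sp
C3: sp2
C4: sp2
C5: sp3 ✓
C6: sp3 ✓
C7: sp3 ✓
C8: sp3 ✓
C5, C6, C7, C8 → 4 sp3 carbons.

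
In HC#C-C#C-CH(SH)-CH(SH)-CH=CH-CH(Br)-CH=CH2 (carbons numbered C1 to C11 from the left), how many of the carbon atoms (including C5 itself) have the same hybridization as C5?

3

C5 is sp3 (only σ bonds).
C1: sp
C2: sp
C3: sp
C4: sp
C5: sp3 ✓
C6: sp3 ✓
C7: sp2
C8: sp2
C9: sp3 ✓
C10: sp2
C11: sp2
3 carbons are sp3.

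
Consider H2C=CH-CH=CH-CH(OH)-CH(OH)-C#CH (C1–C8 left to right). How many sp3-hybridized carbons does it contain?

C1: sp2
C2: sp2
C3: sp2
C4: sp2
C5: sp3 ✓
C6: sp3 ✓
C7: sp
C8: sp
C5, C6 → 2 sp3 carbons.

2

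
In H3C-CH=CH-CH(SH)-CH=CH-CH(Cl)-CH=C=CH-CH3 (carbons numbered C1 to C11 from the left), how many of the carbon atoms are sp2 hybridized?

6

C1: sp3
C2: sp2 ✓
C3: sp2 ✓
C4: sp3
C5: sp2 ✓
C6: sp2 ✓
C7: sp3
C8: sp2 ✓
C9: sp
C10: sp2 ✓
C11: sp3
C2, C3, C5, C6, C8, C10 → 6 sp2 carbons.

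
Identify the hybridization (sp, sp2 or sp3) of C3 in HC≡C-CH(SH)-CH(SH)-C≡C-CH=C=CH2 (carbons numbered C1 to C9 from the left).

sp3

C3 (4 σ bonds) has steric number 4: sp3.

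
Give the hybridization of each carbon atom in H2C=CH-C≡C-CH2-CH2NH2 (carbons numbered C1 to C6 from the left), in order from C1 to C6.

C1 has 3 σ bonds, plus one π bond: steric number 3 → sp2.
C2 carries 3 σ bonds, plus one π bond, giving a steric number of 3, so it is sp2.
C3 has 2 σ bonds, plus two π bonds: steric number 2 → sp.
C4 has 2 σ bonds, plus two π bonds: steric number 2 → sp.
C5 has 4 σ bonds: steric number 4 → sp3.
C6 (4 σ bonds) has steric number 4: sp3.

C1 sp2, C2 sp2, C3 sp, C4 sp, C5 sp3, C6 sp3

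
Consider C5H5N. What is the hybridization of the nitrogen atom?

N has two σ bonds and one lone pair in the ring plane (steric number 3 → sp2); its p orbital contributes one electron to the aromatic π system via the C=N double bond.

sp^2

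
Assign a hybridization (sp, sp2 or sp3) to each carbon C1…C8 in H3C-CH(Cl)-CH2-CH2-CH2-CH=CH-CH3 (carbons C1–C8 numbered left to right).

C1: 4 σ bonds — 4 electron domains, sp3.
C2 is sp3: 4 σ bonds, 4 electron-density regions.
C3 — 4 σ bonds. Steric number 4, so sp3.
C4 carries 4 σ bonds, giving a steric number of 4, so it is sp3.
C5 carries 4 σ bonds, giving a steric number of 4, so it is sp3.
C6 — 3 σ bonds, plus one π bond. Steric number 3, so sp2.
C7: 3 σ bonds, plus one π bond — 3 electron domains, sp2.
C8 carries 4 σ bonds, giving a steric number of 4, so it is sp3.

C1 sp3, C2 sp3, C3 sp3, C4 sp3, C5 sp3, C6 sp2, C7 sp2, C8 sp3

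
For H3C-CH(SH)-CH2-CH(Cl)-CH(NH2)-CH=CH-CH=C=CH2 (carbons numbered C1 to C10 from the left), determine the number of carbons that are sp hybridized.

C1: sp3
C2: sp3
C3: sp3
C4: sp3
C5: sp3
C6: sp2
C7: sp2
C8: sp2
C9: sp ✓
C10: sp2
C9 → 1 sp carbon.

1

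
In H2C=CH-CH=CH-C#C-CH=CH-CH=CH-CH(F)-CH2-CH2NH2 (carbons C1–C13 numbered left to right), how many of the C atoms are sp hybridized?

2

C1: sp2
C2: sp2
C3: sp2
C4: sp2
C5: sp ✓
C6: sp ✓
C7: sp2
C8: sp2
C9: sp2
C10: sp2
C11: sp3
C12: sp3
C13: sp3
C5, C6 → 2 sp carbons.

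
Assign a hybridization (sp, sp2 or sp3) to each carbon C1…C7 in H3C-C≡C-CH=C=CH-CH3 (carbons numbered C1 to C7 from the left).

C1: 4 σ bonds — 4 electron domains, sp3.
C2: 2 σ bonds, plus two π bonds — 2 electron domains, sp.
C3 — 2 σ bonds, plus two π bonds. Steric number 2, so sp.
C4 is sp2: 3 σ bonds, plus one π bond, 3 electron-density regions.
C5 (2 σ bonds, plus two π bonds) has steric number 2: sp.
C6 has 3 σ bonds, plus one π bond: steric number 3 → sp2.
C7: 4 σ bonds; 4 regions of electron density → sp3.

C1 sp3, C2 sp, C3 sp, C4 sp2, C5 sp, C6 sp2, C7 sp3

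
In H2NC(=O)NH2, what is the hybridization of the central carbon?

The central carbon: 3 σ bonds, plus one π bond — 3 electron domains, sp2.

sp2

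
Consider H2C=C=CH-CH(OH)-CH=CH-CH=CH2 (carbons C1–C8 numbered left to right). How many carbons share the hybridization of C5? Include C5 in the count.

6

C5 is sp2 (one π bond).
C1: sp2 ✓
C2: sp
C3: sp2 ✓
C4: sp3
C5: sp2 ✓
C6: sp2 ✓
C7: sp2 ✓
C8: sp2 ✓
6 carbons are sp2.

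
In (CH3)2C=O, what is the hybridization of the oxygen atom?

sp2

One σ bond + two lone pairs = steric number 3 → sp2.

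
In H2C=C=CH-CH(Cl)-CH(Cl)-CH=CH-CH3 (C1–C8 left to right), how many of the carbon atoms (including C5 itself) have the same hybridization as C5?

3

C5 is sp3 (only σ bonds).
C1: sp2
C2: sp
C3: sp2
C4: sp3 ✓
C5: sp3 ✓
C6: sp2
C7: sp2
C8: sp3 ✓
3 carbons are sp3.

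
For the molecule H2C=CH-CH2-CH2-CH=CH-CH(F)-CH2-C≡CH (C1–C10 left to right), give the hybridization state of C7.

C7: 4 σ bonds — 4 electron domains, sp3.

sp^3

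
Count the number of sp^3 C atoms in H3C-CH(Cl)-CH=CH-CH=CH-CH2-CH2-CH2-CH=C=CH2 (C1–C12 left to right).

C1: sp3 ✓
C2: sp3 ✓
C3: sp2
C4: sp2
C5: sp2
C6: sp2
C7: sp3 ✓
C8: sp3 ✓
C9: sp3 ✓
C10: sp2
C11: sp
C12: sp2
C1, C2, C7, C8, C9 → 5 sp3 carbons.

5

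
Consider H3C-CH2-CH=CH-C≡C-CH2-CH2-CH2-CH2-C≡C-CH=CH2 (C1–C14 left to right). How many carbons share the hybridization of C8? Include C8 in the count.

C8 is sp3 (only σ bonds).
C1: sp3 ✓
C2: sp3 ✓
C3: sp2
C4: sp2
C5: sp
C6: sp
C7: sp3 ✓
C8: sp3 ✓
C9: sp3 ✓
C10: sp3 ✓
C11: sp
C12: sp
C13: sp2
C14: sp2
6 carbons are sp3.

6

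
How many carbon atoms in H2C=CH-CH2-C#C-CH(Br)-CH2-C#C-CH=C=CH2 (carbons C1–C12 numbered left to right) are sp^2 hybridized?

4

C1: sp2 ✓
C2: sp2 ✓
C3: sp3
C4: sp
C5: sp
C6: sp3
C7: sp3
C8: sp
C9: sp
C10: sp2 ✓
C11: sp
C12: sp2 ✓
C1, C2, C10, C12 → 4 sp2 carbons.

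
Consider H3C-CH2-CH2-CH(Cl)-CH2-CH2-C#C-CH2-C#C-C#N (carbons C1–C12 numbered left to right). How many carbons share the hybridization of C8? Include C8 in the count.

5

C8 is sp (two π bonds).
C1: sp3
C2: sp3
C3: sp3
C4: sp3
C5: sp3
C6: sp3
C7: sp ✓
C8: sp ✓
C9: sp3
C10: sp ✓
C11: sp ✓
C12: sp ✓
5 carbons are sp.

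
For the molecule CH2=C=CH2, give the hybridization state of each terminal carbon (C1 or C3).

sp2

Each terminal carbon (C1 or C3): 3 σ bonds, plus one π bond — 3 electron domains, sp2.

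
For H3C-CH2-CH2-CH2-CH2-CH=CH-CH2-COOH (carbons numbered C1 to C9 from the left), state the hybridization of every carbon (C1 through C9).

C1 carries 4 σ bonds, giving a steric number of 4, so it is sp3.
C2: 4 σ bonds — 4 electron domains, sp3.
C3: 4 σ bonds; 4 regions of electron density → sp3.
C4 is sp3: 4 σ bonds, 4 electron-density regions.
C5: 4 σ bonds — 4 electron domains, sp3.
C6 is sp2: 3 σ bonds, plus one π bond, 3 electron-density regions.
C7 carries 3 σ bonds, plus one π bond, giving a steric number of 3, so it is sp2.
C8 carries 4 σ bonds, giving a steric number of 4, so it is sp3.
C9 carries 3 σ bonds, plus one π bond, giving a steric number of 3, so it is sp2.

C1 sp3, C2 sp3, C3 sp3, C4 sp3, C5 sp3, C6 sp2, C7 sp2, C8 sp3, C9 sp2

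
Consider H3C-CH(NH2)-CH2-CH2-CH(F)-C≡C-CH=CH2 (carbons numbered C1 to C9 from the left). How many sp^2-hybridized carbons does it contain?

2

C1: sp3
C2: sp3
C3: sp3
C4: sp3
C5: sp3
C6: sp
C7: sp
C8: sp2 ✓
C9: sp2 ✓
C8, C9 → 2 sp2 carbons.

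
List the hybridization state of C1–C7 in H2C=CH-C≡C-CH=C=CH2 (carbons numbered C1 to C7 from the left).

C1 — 3 σ bonds, plus one π bond. Steric number 3, so sp2.
C2: 3 σ bonds, plus one π bond; 3 regions of electron density → sp2.
C3 is sp: 2 σ bonds, plus two π bonds, 2 electron-density regions.
C4 has 2 σ bonds, plus two π bonds: steric number 2 → sp.
C5 (3 σ bonds, plus one π bond) has steric number 3: sp2.
C6: 2 σ bonds, plus two π bonds; 2 regions of electron density → sp.
C7 has 3 σ bonds, plus one π bond: steric number 3 → sp2.

C1 sp2, C2 sp2, C3 sp, C4 sp, C5 sp2, C6 sp, C7 sp2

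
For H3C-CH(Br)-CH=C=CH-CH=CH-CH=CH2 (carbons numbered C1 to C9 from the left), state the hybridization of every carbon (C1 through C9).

C1: 4 σ bonds — 4 electron domains, sp3.
C2 is sp3: 4 σ bonds, 4 electron-density regions.
C3 is sp2: 3 σ bonds, plus one π bond, 3 electron-density regions.
C4 has 2 σ bonds, plus two π bonds: steric number 2 → sp.
C5: 3 σ bonds, plus one π bond — 3 electron domains, sp2.
C6 carries 3 σ bonds, plus one π bond, giving a steric number of 3, so it is sp2.
C7 is sp2: 3 σ bonds, plus one π bond, 3 electron-density regions.
C8 has 3 σ bonds, plus one π bond: steric number 3 → sp2.
C9 is sp2: 3 σ bonds, plus one π bond, 3 electron-density regions.

C1 sp3, C2 sp3, C3 sp2, C4 sp, C5 sp2, C6 sp2, C7 sp2, C8 sp2, C9 sp2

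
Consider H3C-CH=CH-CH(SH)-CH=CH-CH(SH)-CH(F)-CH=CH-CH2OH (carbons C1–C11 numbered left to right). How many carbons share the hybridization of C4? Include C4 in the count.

C4 is sp3 (only σ bonds).
C1: sp3 ✓
C2: sp2
C3: sp2
C4: sp3 ✓
C5: sp2
C6: sp2
C7: sp3 ✓
C8: sp3 ✓
C9: sp2
C10: sp2
C11: sp3 ✓
5 carbons are sp3.

5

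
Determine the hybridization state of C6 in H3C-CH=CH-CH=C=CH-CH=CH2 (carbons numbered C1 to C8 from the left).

sp²

C6 has 3 σ bonds, plus one π bond: steric number 3 → sp2.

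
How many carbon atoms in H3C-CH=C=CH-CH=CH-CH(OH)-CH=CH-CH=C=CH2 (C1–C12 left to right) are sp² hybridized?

8

C1: sp3
C2: sp2 ✓
C3: sp
C4: sp2 ✓
C5: sp2 ✓
C6: sp2 ✓
C7: sp3
C8: sp2 ✓
C9: sp2 ✓
C10: sp2 ✓
C11: sp
C12: sp2 ✓
C2, C4, C5, C6, C8, C9, C10, C12 → 8 sp2 carbons.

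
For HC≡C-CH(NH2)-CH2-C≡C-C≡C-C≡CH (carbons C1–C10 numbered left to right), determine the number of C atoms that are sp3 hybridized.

2

C1: sp
C2: sp
C3: sp3 ✓
C4: sp3 ✓
C5: sp
C6: sp
C7: sp
C8: sp
C9: sp
C10: sp
C3, C4 → 2 sp3 carbons.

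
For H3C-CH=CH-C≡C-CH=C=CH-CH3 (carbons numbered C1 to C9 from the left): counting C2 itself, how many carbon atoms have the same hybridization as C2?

4

C2 is sp2 (one π bond).
C1: sp3
C2: sp2 ✓
C3: sp2 ✓
C4: sp
C5: sp
C6: sp2 ✓
C7: sp
C8: sp2 ✓
C9: sp3
4 carbons are sp2.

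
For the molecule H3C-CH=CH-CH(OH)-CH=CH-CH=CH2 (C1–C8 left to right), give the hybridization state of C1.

sp³

C1 has 4 σ bonds: steric number 4 → sp3.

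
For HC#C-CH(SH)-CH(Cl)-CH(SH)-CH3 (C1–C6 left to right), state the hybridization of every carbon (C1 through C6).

C1 carries 2 σ bonds, plus two π bonds, giving a steric number of 2, so it is sp.
C2 has 2 σ bonds, plus two π bonds: steric number 2 → sp.
C3 has 4 σ bonds: steric number 4 → sp3.
C4 is sp3: 4 σ bonds, 4 electron-density regions.
C5 is sp3: 4 σ bonds, 4 electron-density regions.
C6 has 4 σ bonds: steric number 4 → sp3.

C1 sp, C2 sp, C3 sp3, C4 sp3, C5 sp3, C6 sp3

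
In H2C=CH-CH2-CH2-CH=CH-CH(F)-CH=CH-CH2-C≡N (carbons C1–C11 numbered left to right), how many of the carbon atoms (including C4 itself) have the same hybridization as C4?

C4 is sp3 (only σ bonds).
C1: sp2
C2: sp2
C3: sp3 ✓
C4: sp3 ✓
C5: sp2
C6: sp2
C7: sp3 ✓
C8: sp2
C9: sp2
C10: sp3 ✓
C11: sp
4 carbons are sp3.

4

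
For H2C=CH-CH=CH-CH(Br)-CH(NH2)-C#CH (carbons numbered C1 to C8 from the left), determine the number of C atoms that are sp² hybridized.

4

C1: sp2 ✓
C2: sp2 ✓
C3: sp2 ✓
C4: sp2 ✓
C5: sp3
C6: sp3
C7: sp
C8: sp
C1, C2, C3, C4 → 4 sp2 carbons.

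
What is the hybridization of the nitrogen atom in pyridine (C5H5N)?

sp2

N has two σ bonds and one lone pair in the ring plane (steric number 3 → sp2); its p orbital contributes one electron to the aromatic π system via the C=N double bond.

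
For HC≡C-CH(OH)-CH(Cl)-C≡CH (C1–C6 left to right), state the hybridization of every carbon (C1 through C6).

C1 sp, C2 sp, C3 sp3, C4 sp3, C5 sp, C6 sp

C1 (2 σ bonds, plus two π bonds) has steric number 2: sp.
C2: 2 σ bonds, plus two π bonds; 2 regions of electron density → sp.
C3: 4 σ bonds — 4 electron domains, sp3.
C4 is sp3: 4 σ bonds, 4 electron-density regions.
C5: 2 σ bonds, plus two π bonds — 2 electron domains, sp.
C6: 2 σ bonds, plus two π bonds; 2 regions of electron density → sp.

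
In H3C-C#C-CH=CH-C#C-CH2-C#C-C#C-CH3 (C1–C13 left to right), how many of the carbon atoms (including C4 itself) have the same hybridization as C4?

C4 is sp2 (one π bond).
C1: sp3
C2: sp
C3: sp
C4: sp2 ✓
C5: sp2 ✓
C6: sp
C7: sp
C8: sp3
C9: sp
C10: sp
C11: sp
C12: sp
C13: sp3
2 carbons are sp2.

2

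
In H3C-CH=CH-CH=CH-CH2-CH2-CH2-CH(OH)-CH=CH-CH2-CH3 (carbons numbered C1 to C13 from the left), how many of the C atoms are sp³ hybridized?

C1: sp3 ✓
C2: sp2
C3: sp2
C4: sp2
C5: sp2
C6: sp3 ✓
C7: sp3 ✓
C8: sp3 ✓
C9: sp3 ✓
C10: sp2
C11: sp2
C12: sp3 ✓
C13: sp3 ✓
C1, C6, C7, C8, C9, C12, C13 → 7 sp3 carbons.

7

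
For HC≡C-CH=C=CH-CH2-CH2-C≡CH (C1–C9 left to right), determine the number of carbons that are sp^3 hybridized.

2

C1: sp
C2: sp
C3: sp2
C4: sp
C5: sp2
C6: sp3 ✓
C7: sp3 ✓
C8: sp
C9: sp
C6, C7 → 2 sp3 carbons.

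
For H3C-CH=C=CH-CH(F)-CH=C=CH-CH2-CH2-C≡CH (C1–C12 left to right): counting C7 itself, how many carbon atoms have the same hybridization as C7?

4

C7 is sp (two π bonds).
C1: sp3
C2: sp2
C3: sp ✓
C4: sp2
C5: sp3
C6: sp2
C7: sp ✓
C8: sp2
C9: sp3
C10: sp3
C11: sp ✓
C12: sp ✓
4 carbons are sp.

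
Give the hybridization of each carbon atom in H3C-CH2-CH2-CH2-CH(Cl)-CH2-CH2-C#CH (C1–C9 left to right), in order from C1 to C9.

C1: 4 σ bonds; 4 regions of electron density → sp3.
C2: 4 σ bonds; 4 regions of electron density → sp3.
C3: 4 σ bonds; 4 regions of electron density → sp3.
C4: 4 σ bonds — 4 electron domains, sp3.
C5 has 4 σ bonds: steric number 4 → sp3.
C6 (4 σ bonds) has steric number 4: sp3.
C7 (4 σ bonds) has steric number 4: sp3.
C8: 2 σ bonds, plus two π bonds — 2 electron domains, sp.
C9 — 2 σ bonds, plus two π bonds. Steric number 2, so sp.

C1 sp3, C2 sp3, C3 sp3, C4 sp3, C5 sp3, C6 sp3, C7 sp3, C8 sp, C9 sp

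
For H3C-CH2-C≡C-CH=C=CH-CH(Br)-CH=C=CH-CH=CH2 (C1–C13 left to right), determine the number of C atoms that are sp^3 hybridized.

C1: sp3 ✓
C2: sp3 ✓
C3: sp
C4: sp
C5: sp2
C6: sp
C7: sp2
C8: sp3 ✓
C9: sp2
C10: sp
C11: sp2
C12: sp2
C13: sp2
C1, C2, C8 → 3 sp3 carbons.

3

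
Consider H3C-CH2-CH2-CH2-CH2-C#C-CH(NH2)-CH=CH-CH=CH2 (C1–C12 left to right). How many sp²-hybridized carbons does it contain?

4

C1: sp3
C2: sp3
C3: sp3
C4: sp3
C5: sp3
C6: sp
C7: sp
C8: sp3
C9: sp2 ✓
C10: sp2 ✓
C11: sp2 ✓
C12: sp2 ✓
C9, C10, C11, C12 → 4 sp2 carbons.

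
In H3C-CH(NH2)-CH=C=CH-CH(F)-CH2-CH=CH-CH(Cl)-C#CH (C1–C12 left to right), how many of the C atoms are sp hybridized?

C1: sp3
C2: sp3
C3: sp2
C4: sp ✓
C5: sp2
C6: sp3
C7: sp3
C8: sp2
C9: sp2
C10: sp3
C11: sp ✓
C12: sp ✓
C4, C11, C12 → 3 sp carbons.

3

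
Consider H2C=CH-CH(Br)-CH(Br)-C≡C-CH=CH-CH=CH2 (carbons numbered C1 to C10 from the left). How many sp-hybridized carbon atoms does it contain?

2

C1: sp2
C2: sp2
C3: sp3
C4: sp3
C5: sp ✓
C6: sp ✓
C7: sp2
C8: sp2
C9: sp2
C10: sp2
C5, C6 → 2 sp carbons.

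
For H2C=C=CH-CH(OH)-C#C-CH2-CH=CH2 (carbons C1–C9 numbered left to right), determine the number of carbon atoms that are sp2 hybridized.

4

C1: sp2 ✓
C2: sp
C3: sp2 ✓
C4: sp3
C5: sp
C6: sp
C7: sp3
C8: sp2 ✓
C9: sp2 ✓
C1, C3, C8, C9 → 4 sp2 carbons.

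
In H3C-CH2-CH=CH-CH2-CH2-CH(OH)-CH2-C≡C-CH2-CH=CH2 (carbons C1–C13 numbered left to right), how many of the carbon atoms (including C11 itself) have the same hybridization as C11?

C11 is sp3 (only σ bonds).
C1: sp3 ✓
C2: sp3 ✓
C3: sp2
C4: sp2
C5: sp3 ✓
C6: sp3 ✓
C7: sp3 ✓
C8: sp3 ✓
C9: sp
C10: sp
C11: sp3 ✓
C12: sp2
C13: sp2
7 carbons are sp3.

7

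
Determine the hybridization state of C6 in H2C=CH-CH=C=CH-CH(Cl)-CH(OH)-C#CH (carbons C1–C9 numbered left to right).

C6 (4 σ bonds) has steric number 4: sp3.

sp³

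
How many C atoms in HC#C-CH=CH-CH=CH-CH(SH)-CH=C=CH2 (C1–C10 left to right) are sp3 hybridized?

1

C1: sp
C2: sp
C3: sp2
C4: sp2
C5: sp2
C6: sp2
C7: sp3 ✓
C8: sp2
C9: sp
C10: sp2
C7 → 1 sp3 carbon.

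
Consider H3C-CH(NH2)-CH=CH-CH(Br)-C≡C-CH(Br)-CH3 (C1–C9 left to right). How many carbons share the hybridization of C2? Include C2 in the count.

C2 is sp3 (only σ bonds).
C1: sp3 ✓
C2: sp3 ✓
C3: sp2
C4: sp2
C5: sp3 ✓
C6: sp
C7: sp
C8: sp3 ✓
C9: sp3 ✓
5 carbons are sp3.

5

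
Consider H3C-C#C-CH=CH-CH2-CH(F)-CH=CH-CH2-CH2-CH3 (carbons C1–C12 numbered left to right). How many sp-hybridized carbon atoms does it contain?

C1: sp3
C2: sp ✓
C3: sp ✓
C4: sp2
C5: sp2
C6: sp3
C7: sp3
C8: sp2
C9: sp2
C10: sp3
C11: sp3
C12: sp3
C2, C3 → 2 sp carbons.

2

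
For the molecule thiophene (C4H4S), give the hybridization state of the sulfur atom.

sp²

Analogous to furan: one S lone pair in the aromatic π system, S is sp2.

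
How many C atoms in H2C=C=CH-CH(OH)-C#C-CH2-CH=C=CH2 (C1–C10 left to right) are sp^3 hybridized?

2

C1: sp2
C2: sp
C3: sp2
C4: sp3 ✓
C5: sp
C6: sp
C7: sp3 ✓
C8: sp2
C9: sp
C10: sp2
C4, C7 → 2 sp3 carbons.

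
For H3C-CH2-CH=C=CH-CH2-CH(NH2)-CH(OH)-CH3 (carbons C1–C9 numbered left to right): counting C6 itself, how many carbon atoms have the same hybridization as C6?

C6 is sp3 (only σ bonds).
C1: sp3 ✓
C2: sp3 ✓
C3: sp2
C4: sp
C5: sp2
C6: sp3 ✓
C7: sp3 ✓
C8: sp3 ✓
C9: sp3 ✓
6 carbons are sp3.

6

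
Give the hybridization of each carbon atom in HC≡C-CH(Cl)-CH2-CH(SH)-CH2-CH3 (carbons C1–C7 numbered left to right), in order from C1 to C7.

C1 is sp: 2 σ bonds, plus two π bonds, 2 electron-density regions.
C2: 2 σ bonds, plus two π bonds; 2 regions of electron density → sp.
C3 is sp3: 4 σ bonds, 4 electron-density regions.
C4 is sp3: 4 σ bonds, 4 electron-density regions.
C5: 4 σ bonds — 4 electron domains, sp3.
C6 has 4 σ bonds: steric number 4 → sp3.
C7 carries 4 σ bonds, giving a steric number of 4, so it is sp3.

C1 sp, C2 sp, C3 sp3, C4 sp3, C5 sp3, C6 sp3, C7 sp3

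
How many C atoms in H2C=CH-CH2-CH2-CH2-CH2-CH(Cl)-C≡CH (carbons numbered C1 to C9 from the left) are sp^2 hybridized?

2

C1: sp2 ✓
C2: sp2 ✓
C3: sp3
C4: sp3
C5: sp3
C6: sp3
C7: sp3
C8: sp
C9: sp
C1, C2 → 2 sp2 carbons.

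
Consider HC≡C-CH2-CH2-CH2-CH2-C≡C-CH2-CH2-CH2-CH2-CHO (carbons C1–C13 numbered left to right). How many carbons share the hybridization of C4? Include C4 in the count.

C4 is sp3 (only σ bonds).
C1: sp
C2: sp
C3: sp3 ✓
C4: sp3 ✓
C5: sp3 ✓
C6: sp3 ✓
C7: sp
C8: sp
C9: sp3 ✓
C10: sp3 ✓
C11: sp3 ✓
C12: sp3 ✓
C13: sp2
8 carbons are sp3.

8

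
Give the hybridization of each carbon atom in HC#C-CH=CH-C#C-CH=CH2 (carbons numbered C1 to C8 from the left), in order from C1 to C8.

C1 sp, C2 sp, C3 sp2, C4 sp2, C5 sp, C6 sp, C7 sp2, C8 sp2

C1 has 2 σ bonds, plus two π bonds: steric number 2 → sp.
C2 — 2 σ bonds, plus two π bonds. Steric number 2, so sp.
C3 — 3 σ bonds, plus one π bond. Steric number 3, so sp2.
C4 (3 σ bonds, plus one π bond) has steric number 3: sp2.
C5 (2 σ bonds, plus two π bonds) has steric number 2: sp.
C6: 2 σ bonds, plus two π bonds — 2 electron domains, sp.
C7 (3 σ bonds, plus one π bond) has steric number 3: sp2.
C8 — 3 σ bonds, plus one π bond. Steric number 3, so sp2.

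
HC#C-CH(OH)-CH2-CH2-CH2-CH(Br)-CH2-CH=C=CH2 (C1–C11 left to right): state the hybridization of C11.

sp²

C11 has 3 σ bonds, plus one π bond: steric number 3 → sp2.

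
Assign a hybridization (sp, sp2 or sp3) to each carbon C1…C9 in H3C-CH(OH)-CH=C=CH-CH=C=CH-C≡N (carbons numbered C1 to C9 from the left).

C1 sp3, C2 sp3, C3 sp2, C4 sp, C5 sp2, C6 sp2, C7 sp, C8 sp2, C9 sp

C1 (4 σ bonds) has steric number 4: sp3.
C2 carries 4 σ bonds, giving a steric number of 4, so it is sp3.
C3 (3 σ bonds, plus one π bond) has steric number 3: sp2.
C4 — 2 σ bonds, plus two π bonds. Steric number 2, so sp.
C5: 3 σ bonds, plus one π bond — 3 electron domains, sp2.
C6: 3 σ bonds, plus one π bond — 3 electron domains, sp2.
C7 (2 σ bonds, plus two π bonds) has steric number 2: sp.
C8: 3 σ bonds, plus one π bond — 3 electron domains, sp2.
C9 is sp: 2 σ bonds, plus two π bonds, 2 electron-density regions.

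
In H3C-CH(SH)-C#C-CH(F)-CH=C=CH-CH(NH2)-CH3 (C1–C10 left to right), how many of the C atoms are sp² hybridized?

2

C1: sp3
C2: sp3
C3: sp
C4: sp
C5: sp3
C6: sp2 ✓
C7: sp
C8: sp2 ✓
C9: sp3
C10: sp3
C6, C8 → 2 sp2 carbons.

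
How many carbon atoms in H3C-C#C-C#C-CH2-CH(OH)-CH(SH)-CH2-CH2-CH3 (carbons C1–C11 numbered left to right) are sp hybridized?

4

C1: sp3
C2: sp ✓
C3: sp ✓
C4: sp ✓
C5: sp ✓
C6: sp3
C7: sp3
C8: sp3
C9: sp3
C10: sp3
C11: sp3
C2, C3, C4, C5 → 4 sp carbons.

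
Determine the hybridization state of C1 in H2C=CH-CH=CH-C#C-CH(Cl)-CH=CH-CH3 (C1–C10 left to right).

C1 — 3 σ bonds, plus one π bond. Steric number 3, so sp2.

sp2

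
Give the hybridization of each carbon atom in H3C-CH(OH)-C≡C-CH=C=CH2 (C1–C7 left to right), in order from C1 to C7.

C1 sp3, C2 sp3, C3 sp, C4 sp, C5 sp2, C6 sp, C7 sp2

C1: 4 σ bonds; 4 regions of electron density → sp3.
C2: 4 σ bonds — 4 electron domains, sp3.
C3: 2 σ bonds, plus two π bonds — 2 electron domains, sp.
C4 carries 2 σ bonds, plus two π bonds, giving a steric number of 2, so it is sp.
C5 has 3 σ bonds, plus one π bond: steric number 3 → sp2.
C6: 2 σ bonds, plus two π bonds — 2 electron domains, sp.
C7: 3 σ bonds, plus one π bond — 3 electron domains, sp2.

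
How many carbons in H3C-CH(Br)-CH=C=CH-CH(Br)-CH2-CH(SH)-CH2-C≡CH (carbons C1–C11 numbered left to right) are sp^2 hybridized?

C1: sp3
C2: sp3
C3: sp2 ✓
C4: sp
C5: sp2 ✓
C6: sp3
C7: sp3
C8: sp3
C9: sp3
C10: sp
C11: sp
C3, C5 → 2 sp2 carbons.

2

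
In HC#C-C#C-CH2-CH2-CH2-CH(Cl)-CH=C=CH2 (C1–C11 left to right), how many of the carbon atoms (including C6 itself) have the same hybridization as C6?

4

C6 is sp3 (only σ bonds).
C1: sp
C2: sp
C3: sp
C4: sp
C5: sp3 ✓
C6: sp3 ✓
C7: sp3 ✓
C8: sp3 ✓
C9: sp2
C10: sp
C11: sp2
4 carbons are sp3.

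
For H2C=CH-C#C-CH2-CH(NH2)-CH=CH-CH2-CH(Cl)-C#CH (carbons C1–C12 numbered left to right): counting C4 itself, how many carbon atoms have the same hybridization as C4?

4

C4 is sp (two π bonds).
C1: sp2
C2: sp2
C3: sp ✓
C4: sp ✓
C5: sp3
C6: sp3
C7: sp2
C8: sp2
C9: sp3
C10: sp3
C11: sp ✓
C12: sp ✓
4 carbons are sp.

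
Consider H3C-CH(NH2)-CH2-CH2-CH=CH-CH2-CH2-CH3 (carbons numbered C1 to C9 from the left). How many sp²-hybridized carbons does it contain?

2

C1: sp3
C2: sp3
C3: sp3
C4: sp3
C5: sp2 ✓
C6: sp2 ✓
C7: sp3
C8: sp3
C9: sp3
C5, C6 → 2 sp2 carbons.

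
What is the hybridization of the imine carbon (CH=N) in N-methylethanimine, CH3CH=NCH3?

sp²

The imine carbon (CH=N) — 3 σ bonds, plus one π bond. Steric number 3, so sp2.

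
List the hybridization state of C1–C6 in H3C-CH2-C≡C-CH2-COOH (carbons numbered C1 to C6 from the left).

C1: 4 σ bonds — 4 electron domains, sp3.
C2: 4 σ bonds; 4 regions of electron density → sp3.
C3: 2 σ bonds, plus two π bonds — 2 electron domains, sp.
C4 (2 σ bonds, plus two π bonds) has steric number 2: sp.
C5: 4 σ bonds; 4 regions of electron density → sp3.
C6: 3 σ bonds, plus one π bond; 3 regions of electron density → sp2.

C1 sp3, C2 sp3, C3 sp, C4 sp, C5 sp3, C6 sp2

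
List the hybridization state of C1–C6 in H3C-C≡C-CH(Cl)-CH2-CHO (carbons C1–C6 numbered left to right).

C1 sp3, C2 sp, C3 sp, C4 sp3, C5 sp3, C6 sp2

C1 carries 4 σ bonds, giving a steric number of 4, so it is sp3.
C2 (2 σ bonds, plus two π bonds) has steric number 2: sp.
C3 carries 2 σ bonds, plus two π bonds, giving a steric number of 2, so it is sp.
C4: 4 σ bonds — 4 electron domains, sp3.
C5 has 4 σ bonds: steric number 4 → sp3.
C6 is sp2: 3 σ bonds, plus one π bond, 3 electron-density regions.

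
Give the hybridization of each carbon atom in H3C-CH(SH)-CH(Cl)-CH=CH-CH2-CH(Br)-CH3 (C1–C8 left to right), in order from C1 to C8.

C1 sp3, C2 sp3, C3 sp3, C4 sp2, C5 sp2, C6 sp3, C7 sp3, C8 sp3

C1 (4 σ bonds) has steric number 4: sp3.
C2 — 4 σ bonds. Steric number 4, so sp3.
C3 carries 4 σ bonds, giving a steric number of 4, so it is sp3.
C4: 3 σ bonds, plus one π bond; 3 regions of electron density → sp2.
C5 has 3 σ bonds, plus one π bond: steric number 3 → sp2.
C6: 4 σ bonds — 4 electron domains, sp3.
C7 carries 4 σ bonds, giving a steric number of 4, so it is sp3.
C8: 4 σ bonds — 4 electron domains, sp3.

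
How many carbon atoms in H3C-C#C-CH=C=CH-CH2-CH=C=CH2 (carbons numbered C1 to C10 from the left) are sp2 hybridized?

4

C1: sp3
C2: sp
C3: sp
C4: sp2 ✓
C5: sp
C6: sp2 ✓
C7: sp3
C8: sp2 ✓
C9: sp
C10: sp2 ✓
C4, C6, C8, C10 → 4 sp2 carbons.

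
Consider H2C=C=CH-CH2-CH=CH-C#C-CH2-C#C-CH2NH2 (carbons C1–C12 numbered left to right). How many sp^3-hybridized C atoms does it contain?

C1: sp2
C2: sp
C3: sp2
C4: sp3 ✓
C5: sp2
C6: sp2
C7: sp
C8: sp
C9: sp3 ✓
C10: sp
C11: sp
C12: sp3 ✓
C4, C9, C12 → 3 sp3 carbons.

3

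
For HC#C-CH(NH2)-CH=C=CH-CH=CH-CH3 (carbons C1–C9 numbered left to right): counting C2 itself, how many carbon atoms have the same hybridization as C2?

C2 is sp (two π bonds).
C1: sp ✓
C2: sp ✓
C3: sp3
C4: sp2
C5: sp ✓
C6: sp2
C7: sp2
C8: sp2
C9: sp3
3 carbons are sp.

3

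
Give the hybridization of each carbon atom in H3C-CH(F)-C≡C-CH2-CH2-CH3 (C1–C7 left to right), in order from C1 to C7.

C1 has 4 σ bonds: steric number 4 → sp3.
C2 (4 σ bonds) has steric number 4: sp3.
C3 carries 2 σ bonds, plus two π bonds, giving a steric number of 2, so it is sp.
C4 is sp: 2 σ bonds, plus two π bonds, 2 electron-density regions.
C5 (4 σ bonds) has steric number 4: sp3.
C6 has 4 σ bonds: steric number 4 → sp3.
C7 has 4 σ bonds: steric number 4 → sp3.

C1 sp3, C2 sp3, C3 sp, C4 sp, C5 sp3, C6 sp3, C7 sp3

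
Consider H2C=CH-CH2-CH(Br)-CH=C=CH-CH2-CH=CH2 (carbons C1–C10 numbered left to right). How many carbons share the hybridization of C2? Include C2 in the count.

C2 is sp2 (one π bond).
C1: sp2 ✓
C2: sp2 ✓
C3: sp3
C4: sp3
C5: sp2 ✓
C6: sp
C7: sp2 ✓
C8: sp3
C9: sp2 ✓
C10: sp2 ✓
6 carbons are sp2.

6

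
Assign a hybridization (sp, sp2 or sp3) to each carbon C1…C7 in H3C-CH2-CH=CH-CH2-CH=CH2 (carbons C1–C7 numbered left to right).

C1 sp3, C2 sp3, C3 sp2, C4 sp2, C5 sp3, C6 sp2, C7 sp2

C1 is sp3: 4 σ bonds, 4 electron-density regions.
C2 is sp3: 4 σ bonds, 4 electron-density regions.
C3 has 3 σ bonds, plus one π bond: steric number 3 → sp2.
C4 — 3 σ bonds, plus one π bond. Steric number 3, so sp2.
C5 is sp3: 4 σ bonds, 4 electron-density regions.
C6 has 3 σ bonds, plus one π bond: steric number 3 → sp2.
C7: 3 σ bonds, plus one π bond; 3 regions of electron density → sp2.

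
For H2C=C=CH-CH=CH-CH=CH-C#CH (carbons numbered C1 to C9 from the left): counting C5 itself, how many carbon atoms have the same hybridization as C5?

C5 is sp2 (one π bond).
C1: sp2 ✓
C2: sp
C3: sp2 ✓
C4: sp2 ✓
C5: sp2 ✓
C6: sp2 ✓
C7: sp2 ✓
C8: sp
C9: sp
6 carbons are sp2.

6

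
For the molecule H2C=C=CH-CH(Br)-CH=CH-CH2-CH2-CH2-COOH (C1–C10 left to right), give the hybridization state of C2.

C2 — 2 σ bonds, plus two π bonds. Steric number 2, so sp.

sp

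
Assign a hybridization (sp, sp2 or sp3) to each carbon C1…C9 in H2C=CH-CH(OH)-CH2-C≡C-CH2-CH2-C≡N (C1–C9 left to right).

C1 sp2, C2 sp2, C3 sp3, C4 sp3, C5 sp, C6 sp, C7 sp3, C8 sp3, C9 sp

C1 carries 3 σ bonds, plus one π bond, giving a steric number of 3, so it is sp2.
C2 has 3 σ bonds, plus one π bond: steric number 3 → sp2.
C3 carries 4 σ bonds, giving a steric number of 4, so it is sp3.
C4: 4 σ bonds; 4 regions of electron density → sp3.
C5 — 2 σ bonds, plus two π bonds. Steric number 2, so sp.
C6: 2 σ bonds, plus two π bonds — 2 electron domains, sp.
C7 (4 σ bonds) has steric number 4: sp3.
C8 (4 σ bonds) has steric number 4: sp3.
C9: 2 σ bonds, plus two π bonds — 2 electron domains, sp.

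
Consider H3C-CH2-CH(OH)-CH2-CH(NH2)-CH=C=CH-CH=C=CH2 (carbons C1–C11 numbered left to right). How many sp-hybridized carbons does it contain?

2

C1: sp3
C2: sp3
C3: sp3
C4: sp3
C5: sp3
C6: sp2
C7: sp ✓
C8: sp2
C9: sp2
C10: sp ✓
C11: sp2
C7, C10 → 2 sp carbons.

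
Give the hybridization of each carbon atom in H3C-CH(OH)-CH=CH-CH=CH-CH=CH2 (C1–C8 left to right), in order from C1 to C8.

C1 has 4 σ bonds: steric number 4 → sp3.
C2: 4 σ bonds; 4 regions of electron density → sp3.
C3 carries 3 σ bonds, plus one π bond, giving a steric number of 3, so it is sp2.
C4 has 3 σ bonds, plus one π bond: steric number 3 → sp2.
C5: 3 σ bonds, plus one π bond — 3 electron domains, sp2.
C6 has 3 σ bonds, plus one π bond: steric number 3 → sp2.
C7 (3 σ bonds, plus one π bond) has steric number 3: sp2.
C8 — 3 σ bonds, plus one π bond. Steric number 3, so sp2.

C1 sp3, C2 sp3, C3 sp2, C4 sp2, C5 sp2, C6 sp2, C7 sp2, C8 sp2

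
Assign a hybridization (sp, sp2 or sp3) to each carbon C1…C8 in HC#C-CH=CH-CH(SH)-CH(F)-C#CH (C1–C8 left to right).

C1: 2 σ bonds, plus two π bonds; 2 regions of electron density → sp.
C2 carries 2 σ bonds, plus two π bonds, giving a steric number of 2, so it is sp.
C3 has 3 σ bonds, plus one π bond: steric number 3 → sp2.
C4: 3 σ bonds, plus one π bond; 3 regions of electron density → sp2.
C5 carries 4 σ bonds, giving a steric number of 4, so it is sp3.
C6: 4 σ bonds; 4 regions of electron density → sp3.
C7: 2 σ bonds, plus two π bonds; 2 regions of electron density → sp.
C8 (2 σ bonds, plus two π bonds) has steric number 2: sp.

C1 sp, C2 sp, C3 sp2, C4 sp2, C5 sp3, C6 sp3, C7 sp, C8 sp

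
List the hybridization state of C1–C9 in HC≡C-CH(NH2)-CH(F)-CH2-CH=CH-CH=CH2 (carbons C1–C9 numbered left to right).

C1 is sp: 2 σ bonds, plus two π bonds, 2 electron-density regions.
C2 has 2 σ bonds, plus two π bonds: steric number 2 → sp.
C3: 4 σ bonds; 4 regions of electron density → sp3.
C4 — 4 σ bonds. Steric number 4, so sp3.
C5: 4 σ bonds; 4 regions of electron density → sp3.
C6 has 3 σ bonds, plus one π bond: steric number 3 → sp2.
C7: 3 σ bonds, plus one π bond — 3 electron domains, sp2.
C8 carries 3 σ bonds, plus one π bond, giving a steric number of 3, so it is sp2.
C9: 3 σ bonds, plus one π bond; 3 regions of electron density → sp2.

C1 sp, C2 sp, C3 sp3, C4 sp3, C5 sp3, C6 sp2, C7 sp2, C8 sp2, C9 sp2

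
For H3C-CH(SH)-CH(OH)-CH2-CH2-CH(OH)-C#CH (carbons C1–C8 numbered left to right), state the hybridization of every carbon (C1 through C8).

C1 sp3, C2 sp3, C3 sp3, C4 sp3, C5 sp3, C6 sp3, C7 sp, C8 sp

C1: 4 σ bonds; 4 regions of electron density → sp3.
C2 carries 4 σ bonds, giving a steric number of 4, so it is sp3.
C3: 4 σ bonds; 4 regions of electron density → sp3.
C4: 4 σ bonds; 4 regions of electron density → sp3.
C5 has 4 σ bonds: steric number 4 → sp3.
C6 has 4 σ bonds: steric number 4 → sp3.
C7 has 2 σ bonds, plus two π bonds: steric number 2 → sp.
C8: 2 σ bonds, plus two π bonds; 2 regions of electron density → sp.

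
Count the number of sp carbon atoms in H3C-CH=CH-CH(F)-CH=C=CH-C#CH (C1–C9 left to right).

C1: sp3
C2: sp2
C3: sp2
C4: sp3
C5: sp2
C6: sp ✓
C7: sp2
C8: sp ✓
C9: sp ✓
C6, C8, C9 → 3 sp carbons.

3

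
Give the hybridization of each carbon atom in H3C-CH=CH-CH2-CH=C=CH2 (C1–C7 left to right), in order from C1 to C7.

C1: 4 σ bonds; 4 regions of electron density → sp3.
C2 carries 3 σ bonds, plus one π bond, giving a steric number of 3, so it is sp2.
C3 has 3 σ bonds, plus one π bond: steric number 3 → sp2.
C4 has 4 σ bonds: steric number 4 → sp3.
C5 (3 σ bonds, plus one π bond) has steric number 3: sp2.
C6 has 2 σ bonds, plus two π bonds: steric number 2 → sp.
C7 — 3 σ bonds, plus one π bond. Steric number 3, so sp2.

C1 sp3, C2 sp2, C3 sp2, C4 sp3, C5 sp2, C6 sp, C7 sp2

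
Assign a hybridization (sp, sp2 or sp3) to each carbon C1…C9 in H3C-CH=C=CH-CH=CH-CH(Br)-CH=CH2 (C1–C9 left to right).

C1 (4 σ bonds) has steric number 4: sp3.
C2 has 3 σ bonds, plus one π bond: steric number 3 → sp2.
C3: 2 σ bonds, plus two π bonds — 2 electron domains, sp.
C4: 3 σ bonds, plus one π bond; 3 regions of electron density → sp2.
C5 carries 3 σ bonds, plus one π bond, giving a steric number of 3, so it is sp2.
C6 (3 σ bonds, plus one π bond) has steric number 3: sp2.
C7 — 4 σ bonds. Steric number 4, so sp3.
C8 (3 σ bonds, plus one π bond) has steric number 3: sp2.
C9 (3 σ bonds, plus one π bond) has steric number 3: sp2.

C1 sp3, C2 sp2, C3 sp, C4 sp2, C5 sp2, C6 sp2, C7 sp3, C8 sp2, C9 sp2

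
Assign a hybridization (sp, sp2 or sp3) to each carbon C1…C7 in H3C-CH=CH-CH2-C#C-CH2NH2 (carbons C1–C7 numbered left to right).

C1 carries 4 σ bonds, giving a steric number of 4, so it is sp3.
C2 carries 3 σ bonds, plus one π bond, giving a steric number of 3, so it is sp2.
C3 — 3 σ bonds, plus one π bond. Steric number 3, so sp2.
C4 is sp3: 4 σ bonds, 4 electron-density regions.
C5: 2 σ bonds, plus two π bonds; 2 regions of electron density → sp.
C6 is sp: 2 σ bonds, plus two π bonds, 2 electron-density regions.
C7 is sp3: 4 σ bonds, 4 electron-density regions.

C1 sp3, C2 sp2, C3 sp2, C4 sp3, C5 sp, C6 sp, C7 sp3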